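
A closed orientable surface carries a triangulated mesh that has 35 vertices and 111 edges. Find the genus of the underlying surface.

2

Every face is a triangle and each edge borders two faces, so 3F = 2·111, giving F = 74.
χ = V − E + F = 35 − 111 + 74 = -2.
For a closed orientable surface χ = 2 − 2g, so g = (2 − (-2))/2 = 2.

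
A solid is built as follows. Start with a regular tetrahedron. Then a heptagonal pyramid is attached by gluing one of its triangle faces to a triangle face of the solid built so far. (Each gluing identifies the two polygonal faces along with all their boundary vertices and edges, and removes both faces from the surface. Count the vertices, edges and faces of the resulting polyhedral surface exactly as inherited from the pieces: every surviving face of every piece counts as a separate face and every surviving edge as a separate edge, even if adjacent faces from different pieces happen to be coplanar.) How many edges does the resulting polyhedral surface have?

17

A regular tetrahedron: V=4, E=6, F=4.
Attach a heptagonal pyramid (V=8, E=14, F=8) along a 3-gon: merge 3 vertices and 3 edges, delete both glued faces → V=9, E=17, F=10.
Check: V − E + F = 9 − 17 + 10 = 2.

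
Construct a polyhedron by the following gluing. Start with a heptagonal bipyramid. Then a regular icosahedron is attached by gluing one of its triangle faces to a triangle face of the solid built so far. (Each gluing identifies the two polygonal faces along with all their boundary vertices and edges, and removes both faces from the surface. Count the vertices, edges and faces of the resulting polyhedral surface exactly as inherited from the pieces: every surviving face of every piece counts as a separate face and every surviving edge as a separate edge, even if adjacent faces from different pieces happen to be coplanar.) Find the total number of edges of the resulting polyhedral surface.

A heptagonal bipyramid: V=9, E=21, F=14.
Attach a regular icosahedron (V=12, E=30, F=20) along a 3-gon: merge 3 vertices and 3 edges, delete both glued faces → V=18, E=48, F=32.
Check: V − E + F = 18 − 48 + 32 = 2.

48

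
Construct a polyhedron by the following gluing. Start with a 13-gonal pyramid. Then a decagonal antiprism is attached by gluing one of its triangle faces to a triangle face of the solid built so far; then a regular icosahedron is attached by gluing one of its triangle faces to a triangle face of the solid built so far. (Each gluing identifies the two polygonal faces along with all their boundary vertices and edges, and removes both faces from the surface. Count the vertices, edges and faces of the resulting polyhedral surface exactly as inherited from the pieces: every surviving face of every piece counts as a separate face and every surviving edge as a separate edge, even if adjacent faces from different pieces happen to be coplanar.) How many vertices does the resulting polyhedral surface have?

40

A 13-gonal pyramid: V=14, E=26, F=14.
Attach a decagonal antiprism (V=20, E=40, F=22) along a 3-gon: merge 3 vertices and 3 edges, delete both glued faces → V=31, E=63, F=34.
Attach a regular icosahedron (V=12, E=30, F=20) along a 3-gon: merge 3 vertices and 3 edges, delete both glued faces → V=40, E=90, F=52.
Check: V − E + F = 40 − 90 + 52 = 2.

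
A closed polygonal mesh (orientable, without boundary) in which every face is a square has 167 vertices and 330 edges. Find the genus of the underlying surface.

Every face is a square and each edge borders two faces, so 4F = 2·330, giving F = 165.
χ = V − E + F = 167 − 330 + 165 = 2.
For a closed orientable surface χ = 2 − 2g, so g = (2 − (2))/2 = 0.

0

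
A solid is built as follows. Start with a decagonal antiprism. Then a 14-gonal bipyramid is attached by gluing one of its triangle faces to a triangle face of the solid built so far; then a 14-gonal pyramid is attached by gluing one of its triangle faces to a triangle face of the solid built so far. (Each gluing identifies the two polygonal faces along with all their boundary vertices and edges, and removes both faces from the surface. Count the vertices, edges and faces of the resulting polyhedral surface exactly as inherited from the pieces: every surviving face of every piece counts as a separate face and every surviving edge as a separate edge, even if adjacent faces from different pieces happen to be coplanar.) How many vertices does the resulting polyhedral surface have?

A decagonal antiprism: V=20, E=40, F=22.
Attach a 14-gonal bipyramid (V=16, E=42, F=28) along a 3-gon: merge 3 vertices and 3 edges, delete both glued faces → V=33, E=79, F=48.
Attach a 14-gonal pyramid (V=15, E=28, F=15) along a 3-gon: merge 3 vertices and 3 edges, delete both glued faces → V=45, E=104, F=61.
Check: V − E + F = 45 − 104 + 61 = 2.

45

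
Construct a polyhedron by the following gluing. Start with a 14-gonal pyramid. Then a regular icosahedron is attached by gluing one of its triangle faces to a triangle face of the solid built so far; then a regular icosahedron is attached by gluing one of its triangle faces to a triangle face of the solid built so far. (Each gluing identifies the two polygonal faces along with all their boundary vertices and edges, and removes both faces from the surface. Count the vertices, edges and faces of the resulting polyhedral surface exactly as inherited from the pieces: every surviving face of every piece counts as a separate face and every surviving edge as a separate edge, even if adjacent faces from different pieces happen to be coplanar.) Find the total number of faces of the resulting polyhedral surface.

51

A 14-gonal pyramid: V=15, E=28, F=15.
Attach a regular icosahedron (V=12, E=30, F=20) along a 3-gon: merge 3 vertices and 3 edges, delete both glued faces → V=24, E=55, F=33.
Attach a regular icosahedron (V=12, E=30, F=20) along a 3-gon: merge 3 vertices and 3 edges, delete both glued faces → V=33, E=82, F=51.
Check: V − E + F = 33 − 82 + 51 = 2.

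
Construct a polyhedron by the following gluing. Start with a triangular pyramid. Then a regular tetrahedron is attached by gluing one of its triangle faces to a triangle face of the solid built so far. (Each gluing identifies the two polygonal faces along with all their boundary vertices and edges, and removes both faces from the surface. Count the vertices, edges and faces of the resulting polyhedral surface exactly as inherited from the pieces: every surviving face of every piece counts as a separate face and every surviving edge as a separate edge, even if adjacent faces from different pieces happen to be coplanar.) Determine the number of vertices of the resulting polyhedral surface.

A triangular pyramid: V=4, E=6, F=4.
Attach a regular tetrahedron (V=4, E=6, F=4) along a 3-gon: merge 3 vertices and 3 edges, delete both glued faces → V=5, E=9, F=6.
Check: V − E + F = 5 − 9 + 6 = 2.

5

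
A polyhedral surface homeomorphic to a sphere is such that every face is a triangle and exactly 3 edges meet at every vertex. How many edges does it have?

6

Each face has 3 edges and each edge borders two faces, so 2E = 3F.
Each vertex has degree 3, so 3V = 2E and hence V = 3F/3.
Euler: V − E + F = 2 ⇒ (3F/3) − (3F/2) + F = 2.
Multiply by 6: (6 − 9 + 6)F = 12, i.e. 3F = 12.
So F = 4, E = 3·4/2 = 6, V = 3·4/3 = 4.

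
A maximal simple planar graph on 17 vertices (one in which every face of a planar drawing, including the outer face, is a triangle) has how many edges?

In a plane triangulation 3F = 2E and V − E + F = 2, so E = 3V − 6 = 3·17 − 6 = 45.

45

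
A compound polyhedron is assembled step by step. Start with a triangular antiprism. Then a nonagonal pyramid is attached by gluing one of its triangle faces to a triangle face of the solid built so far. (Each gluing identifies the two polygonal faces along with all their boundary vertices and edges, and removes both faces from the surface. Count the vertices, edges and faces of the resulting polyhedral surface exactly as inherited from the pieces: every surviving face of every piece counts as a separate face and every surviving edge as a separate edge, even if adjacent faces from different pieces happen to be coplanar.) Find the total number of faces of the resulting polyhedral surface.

16

A triangular antiprism: V=6, E=12, F=8.
Attach a nonagonal pyramid (V=10, E=18, F=10) along a 3-gon: merge 3 vertices and 3 edges, delete both glued faces → V=13, E=27, F=16.
Check: V − E + F = 13 − 27 + 16 = 2.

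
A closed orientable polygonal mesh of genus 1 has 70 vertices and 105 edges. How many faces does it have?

For a closed orientable surface of genus 1, χ = 2 − 2·1 = 0.
F = 0 − V + E = 0 − 70 + 105 = 35.

35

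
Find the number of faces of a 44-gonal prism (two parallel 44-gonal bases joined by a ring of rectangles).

46

A prism on an n-gon has two n-gon bases and n rectangular sides: V = 2·44 = 88, E = 3·44 = 132, F = 44 + 2 = 46.
Check: V − E + F = 88 − 132 + 46 = 2.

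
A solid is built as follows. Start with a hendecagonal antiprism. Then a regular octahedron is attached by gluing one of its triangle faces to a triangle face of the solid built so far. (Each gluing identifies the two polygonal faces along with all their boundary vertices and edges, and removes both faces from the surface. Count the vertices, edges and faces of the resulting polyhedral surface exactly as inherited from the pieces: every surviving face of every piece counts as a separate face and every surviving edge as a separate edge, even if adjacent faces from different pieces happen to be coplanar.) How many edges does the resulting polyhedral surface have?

53

A hendecagonal antiprism: V=22, E=44, F=24.
Attach a regular octahedron (V=6, E=12, F=8) along a 3-gon: merge 3 vertices and 3 edges, delete both glued faces → V=25, E=53, F=30.
Check: V − E + F = 25 − 53 + 30 = 2.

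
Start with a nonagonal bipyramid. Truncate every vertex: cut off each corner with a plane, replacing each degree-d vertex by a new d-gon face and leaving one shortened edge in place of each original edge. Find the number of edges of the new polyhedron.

The base solid has V = 11, E = 27, F = 18.
Truncation replaces each original edge-end by a new vertex, so V′ = 2E = 54.
Each original edge survives, and each old vertex of degree d contributes d new edges; summing degrees gives Σd = 2E, so E′ = E + 2E = 3E = 81.
Each original face survives and each original vertex becomes one new face: F′ = F + V = 29.

81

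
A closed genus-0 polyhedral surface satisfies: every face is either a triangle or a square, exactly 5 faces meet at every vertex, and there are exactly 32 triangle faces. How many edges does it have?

Let x be the number of squares; then F = 32 + x.
Edge–face incidences: 2E = 3·32 + 4·x = 96 + 4x.
Every vertex has degree 5, so 5V = 2E.
Euler: V − E + F = 2 ⇒ (2E)/5 − E + (32 + x) = 2.
Multiply by 10: 2·(2E) − 5·(2E) + 10·(32 + x) = 20, i.e. 320 + 10x − 3·(96 + 4x) = 20.
Collecting terms: −2x + 32 = 20, so −2x = −12, so x = 6.
Then 2E = 96 + 4·6 = 120, so E = 60, V = 2E/5 = 24, F = 32 + 6 = 38.

60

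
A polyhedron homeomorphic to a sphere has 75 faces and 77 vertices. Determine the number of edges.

150

Here V − E + F = 2.
E = V + F − (2) = 77 + 75 − (2) = 150.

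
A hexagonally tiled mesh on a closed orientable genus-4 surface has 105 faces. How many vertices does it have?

χ = 2 − 2·4 = -6, and every face is a hexagon so 6F = 2E.
E = 6·105/2 = 315. Then V = -6 + E − F = -6 + 315 − 105 = 204.

204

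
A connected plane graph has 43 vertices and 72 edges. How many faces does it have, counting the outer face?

Euler's formula for a connected plane graph: V − E + F = 2, so F = 2 − 43 + 72 = 31.

31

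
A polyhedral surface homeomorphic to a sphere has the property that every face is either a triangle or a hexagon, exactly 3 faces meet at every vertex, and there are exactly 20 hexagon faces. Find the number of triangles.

Let x be the number of triangles; then F = 20 + x.
Edge–face incidences: 2E = 6·20 + 3·x = 120 + 3x.
Every vertex has degree 3, so 3V = 2E.
Euler: V − E + F = 2 ⇒ (2E)/3 − E + (20 + x) = 2.
Multiply by 6: 2·(2E) − 3·(2E) + 6·(20 + x) = 12, i.e. 120 + 6x − (120 + 3x) = 12.
Collecting terms: 3x = 12, so x = 4.
Then 2E = 120 + 3·4 = 132, so E = 66, V = 2E/3 = 44, F = 20 + 4 = 24.

4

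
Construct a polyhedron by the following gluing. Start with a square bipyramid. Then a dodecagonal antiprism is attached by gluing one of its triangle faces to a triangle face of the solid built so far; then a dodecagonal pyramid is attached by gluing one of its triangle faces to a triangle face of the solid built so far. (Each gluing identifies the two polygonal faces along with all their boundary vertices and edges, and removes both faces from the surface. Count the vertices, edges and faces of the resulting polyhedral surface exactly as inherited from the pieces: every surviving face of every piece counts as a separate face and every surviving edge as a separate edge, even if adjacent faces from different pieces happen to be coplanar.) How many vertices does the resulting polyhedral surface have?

37

A square bipyramid: V=6, E=12, F=8.
Attach a dodecagonal antiprism (V=24, E=48, F=26) along a 3-gon: merge 3 vertices and 3 edges, delete both glued faces → V=27, E=57, F=32.
Attach a dodecagonal pyramid (V=13, E=24, F=13) along a 3-gon: merge 3 vertices and 3 edges, delete both glued faces → V=37, E=78, F=43.
Check: V − E + F = 37 − 78 + 43 = 2.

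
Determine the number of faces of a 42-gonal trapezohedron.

The n-trapezohedron (dual of the n-antiprism) has V = 2·42 + 2 = 86, E = 4·42 = 168, F = 2·42 = 84.

84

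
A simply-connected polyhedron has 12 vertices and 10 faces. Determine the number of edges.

20

Here V − E + F = 2.
E = V + F − (2) = 12 + 10 − (2) = 20.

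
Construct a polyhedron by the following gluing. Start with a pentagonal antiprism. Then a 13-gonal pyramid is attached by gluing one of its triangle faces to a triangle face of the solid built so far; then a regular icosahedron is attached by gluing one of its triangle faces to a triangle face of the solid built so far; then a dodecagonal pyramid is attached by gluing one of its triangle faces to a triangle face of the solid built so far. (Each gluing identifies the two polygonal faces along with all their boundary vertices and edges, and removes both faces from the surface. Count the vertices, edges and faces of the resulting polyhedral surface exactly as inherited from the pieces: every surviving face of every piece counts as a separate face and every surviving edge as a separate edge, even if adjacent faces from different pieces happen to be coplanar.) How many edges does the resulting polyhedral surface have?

91

A pentagonal antiprism: V=10, E=20, F=12.
Attach a 13-gonal pyramid (V=14, E=26, F=14) along a 3-gon: merge 3 vertices and 3 edges, delete both glued faces → V=21, E=43, F=24.
Attach a regular icosahedron (V=12, E=30, F=20) along a 3-gon: merge 3 vertices and 3 edges, delete both glued faces → V=30, E=70, F=42.
Attach a dodecagonal pyramid (V=13, E=24, F=13) along a 3-gon: merge 3 vertices and 3 edges, delete both glued faces → V=40, E=91, F=53.
Check: V − E + F = 40 − 91 + 53 = 2.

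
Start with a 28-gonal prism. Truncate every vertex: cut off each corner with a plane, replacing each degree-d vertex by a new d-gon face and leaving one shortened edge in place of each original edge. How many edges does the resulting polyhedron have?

The base solid has V = 56, E = 84, F = 30.
Truncation replaces each original edge-end by a new vertex, so V′ = 2E = 168.
Each original edge survives, and each old vertex of degree d contributes d new edges; summing degrees gives Σd = 2E, so E′ = E + 2E = 3E = 252.
Each original face survives and each original vertex becomes one new face: F′ = F + V = 86.

252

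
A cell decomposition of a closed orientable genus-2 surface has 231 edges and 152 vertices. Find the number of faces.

77

For a closed orientable surface of genus 2, χ = 2 − 2·2 = -2.
F = -2 − V + E = -2 − 152 + 231 = 77.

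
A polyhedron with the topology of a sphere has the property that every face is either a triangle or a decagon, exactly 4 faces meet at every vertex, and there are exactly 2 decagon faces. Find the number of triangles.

20

Let x be the number of triangles; then F = 2 + x.
Edge–face incidences: 2E = 10·2 + 3·x = 20 + 3x.
Every vertex has degree 4, so 4V = 2E.
Euler: V − E + F = 2 ⇒ (2E)/4 − E + (2 + x) = 2.
Multiply by 8: 2·(2E) − 4·(2E) + 8·(2 + x) = 16, i.e. 16 + 8x − 2·(20 + 3x) = 16.
Collecting terms: 2x − 24 = 16, so 2x = 40, so x = 20.
Then 2E = 20 + 3·20 = 80, so E = 40, V = 2E/4 = 20, F = 2 + 20 = 22.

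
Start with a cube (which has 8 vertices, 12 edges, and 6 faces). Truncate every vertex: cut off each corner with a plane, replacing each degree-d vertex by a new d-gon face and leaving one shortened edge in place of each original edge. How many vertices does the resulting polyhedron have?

Truncation replaces each original edge-end by a new vertex, so V′ = 2E = 24.
Each original edge survives, and each old vertex of degree d contributes d new edges; summing degrees gives Σd = 2E, so E′ = E + 2E = 3E = 36.
Each original face survives and each original vertex becomes one new face: F′ = F + V = 14.

24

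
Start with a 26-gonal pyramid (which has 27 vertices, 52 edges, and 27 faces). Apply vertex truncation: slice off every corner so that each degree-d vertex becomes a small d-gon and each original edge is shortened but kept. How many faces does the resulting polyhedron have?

Truncation replaces each original edge-end by a new vertex, so V′ = 2E = 104.
Each original edge survives, and each old vertex of degree d contributes d new edges; summing degrees gives Σd = 2E, so E′ = E + 2E = 3E = 156.
Each original face survives and each original vertex becomes one new face: F′ = F + V = 54.

54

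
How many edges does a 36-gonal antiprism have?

144

An antiprism on an n-gon has two n-gon caps and 2n triangles: V = 2·36 = 72, E = 4·36 = 144, F = 2·36 + 2 = 74.
Check: V − E + F = 72 − 144 + 74 = 2.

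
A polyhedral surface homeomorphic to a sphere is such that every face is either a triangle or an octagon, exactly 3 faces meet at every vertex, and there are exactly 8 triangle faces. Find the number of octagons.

6

Let x be the number of octagons; then F = 8 + x.
Edge–face incidences: 2E = 3·8 + 8·x = 24 + 8x.
Every vertex has degree 3, so 3V = 2E.
Euler: V − E + F = 2 ⇒ (2E)/3 − E + (8 + x) = 2.
Multiply by 6: 2·(2E) − 3·(2E) + 6·(8 + x) = 12, i.e. 48 + 6x − (24 + 8x) = 12.
Collecting terms: −2x + 24 = 12, so −2x = −12, so x = 6.
Then 2E = 24 + 8·6 = 72, so E = 36, V = 2E/3 = 24, F = 8 + 6 = 14.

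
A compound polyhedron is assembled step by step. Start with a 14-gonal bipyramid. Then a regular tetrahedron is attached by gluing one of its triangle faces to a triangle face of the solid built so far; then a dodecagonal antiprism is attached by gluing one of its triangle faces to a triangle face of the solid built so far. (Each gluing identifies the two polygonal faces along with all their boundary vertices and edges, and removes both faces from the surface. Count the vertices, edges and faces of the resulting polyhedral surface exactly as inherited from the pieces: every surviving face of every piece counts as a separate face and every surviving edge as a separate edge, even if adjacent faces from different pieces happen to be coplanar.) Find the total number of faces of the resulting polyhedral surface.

A 14-gonal bipyramid: V=16, E=42, F=28.
Attach a regular tetrahedron (V=4, E=6, F=4) along a 3-gon: merge 3 vertices and 3 edges, delete both glued faces → V=17, E=45, F=30.
Attach a dodecagonal antiprism (V=24, E=48, F=26) along a 3-gon: merge 3 vertices and 3 edges, delete both glued faces → V=38, E=90, F=54.
Check: V − E + F = 38 − 90 + 54 = 2.

54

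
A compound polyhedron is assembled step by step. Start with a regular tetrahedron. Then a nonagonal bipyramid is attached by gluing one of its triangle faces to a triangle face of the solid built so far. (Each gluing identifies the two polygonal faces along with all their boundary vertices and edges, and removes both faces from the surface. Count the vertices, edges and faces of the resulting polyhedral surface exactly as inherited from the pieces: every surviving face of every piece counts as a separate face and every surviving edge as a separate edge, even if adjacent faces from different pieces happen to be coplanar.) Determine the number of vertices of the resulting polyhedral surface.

12

A regular tetrahedron: V=4, E=6, F=4.
Attach a nonagonal bipyramid (V=11, E=27, F=18) along a 3-gon: merge 3 vertices and 3 edges, delete both glued faces → V=12, E=30, F=20.
Check: V − E + F = 12 − 30 + 20 = 2.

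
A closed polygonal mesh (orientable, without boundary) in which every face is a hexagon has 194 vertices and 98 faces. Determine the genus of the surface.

2

Every face is a hexagon, so 2E = 6·98 = 588, giving E = 294.
χ = V − E + F = 194 − 294 + 98 = -2.
For a closed orientable surface χ = 2 − 2g, so g = (2 − (-2))/2 = 2.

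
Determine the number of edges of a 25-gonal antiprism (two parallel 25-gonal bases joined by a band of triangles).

An antiprism on an n-gon has two n-gon caps and 2n triangles: V = 2·25 = 50, E = 4·25 = 100, F = 2·25 + 2 = 52.

100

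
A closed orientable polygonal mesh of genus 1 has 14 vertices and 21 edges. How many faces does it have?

7

For a closed orientable surface of genus 1, χ = 2 − 2·1 = 0.
F = 0 − V + E = 0 − 14 + 21 = 7.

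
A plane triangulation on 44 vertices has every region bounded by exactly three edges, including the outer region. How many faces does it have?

84

In a plane triangulation 3F = 2E and V − E + F = 2, so F = 2V − 4 = 2·44 − 4 = 84.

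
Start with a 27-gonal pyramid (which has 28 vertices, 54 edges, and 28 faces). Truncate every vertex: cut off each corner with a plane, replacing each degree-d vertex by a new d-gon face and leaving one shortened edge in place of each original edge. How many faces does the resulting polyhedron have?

56

Truncation replaces each original edge-end by a new vertex, so V′ = 2E = 108.
Each original edge survives, and each old vertex of degree d contributes d new edges; summing degrees gives Σd = 2E, so E′ = E + 2E = 3E = 162.
Each original face survives and each original vertex becomes one new face: F′ = F + V = 56.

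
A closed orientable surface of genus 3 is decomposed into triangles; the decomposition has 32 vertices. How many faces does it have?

χ = 2 − 2·3 = -4, and every face is a triangle so 3F = 2E.
V − E + F = -4 with E = 3F/2 gives 32 − (3/2 − 1)·F = -4, so F = 72 and E = 108.

72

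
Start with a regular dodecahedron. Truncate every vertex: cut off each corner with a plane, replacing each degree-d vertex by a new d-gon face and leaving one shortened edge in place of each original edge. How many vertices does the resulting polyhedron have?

60

The base solid has V = 20, E = 30, F = 12.
Truncation replaces each original edge-end by a new vertex, so V′ = 2E = 60.
Each original edge survives, and each old vertex of degree d contributes d new edges; summing degrees gives Σd = 2E, so E′ = E + 2E = 3E = 90.
Each original face survives and each original vertex becomes one new face: F′ = F + V = 32.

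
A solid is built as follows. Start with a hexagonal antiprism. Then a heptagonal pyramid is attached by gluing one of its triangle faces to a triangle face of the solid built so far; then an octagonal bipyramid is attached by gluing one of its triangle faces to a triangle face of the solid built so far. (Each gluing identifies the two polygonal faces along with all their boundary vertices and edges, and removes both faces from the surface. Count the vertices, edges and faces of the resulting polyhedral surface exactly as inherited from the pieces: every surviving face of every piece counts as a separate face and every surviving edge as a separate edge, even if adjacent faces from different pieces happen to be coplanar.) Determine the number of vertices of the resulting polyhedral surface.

A hexagonal antiprism: V=12, E=24, F=14.
Attach a heptagonal pyramid (V=8, E=14, F=8) along a 3-gon: merge 3 vertices and 3 edges, delete both glued faces → V=17, E=35, F=20.
Attach an octagonal bipyramid (V=10, E=24, F=16) along a 3-gon: merge 3 vertices and 3 edges, delete both glued faces → V=24, E=56, F=34.
Check: V − E + F = 24 − 56 + 34 = 2.

24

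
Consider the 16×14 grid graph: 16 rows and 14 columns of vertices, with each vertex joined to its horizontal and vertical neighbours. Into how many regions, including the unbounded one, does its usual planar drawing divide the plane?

196

The grid has V = 16·14 = 224 vertices and E = 16·13 + 14·15 = 418 edges.
F = 2 − V + E = 2 − 224 + 418 = 196.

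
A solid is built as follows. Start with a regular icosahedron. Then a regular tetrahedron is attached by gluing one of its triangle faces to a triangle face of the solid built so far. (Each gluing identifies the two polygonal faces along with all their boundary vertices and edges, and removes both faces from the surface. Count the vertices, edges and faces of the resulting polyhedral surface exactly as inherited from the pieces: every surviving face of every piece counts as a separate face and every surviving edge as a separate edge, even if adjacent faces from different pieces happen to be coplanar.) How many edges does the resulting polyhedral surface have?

A regular icosahedron: V=12, E=30, F=20.
Attach a regular tetrahedron (V=4, E=6, F=4) along a 3-gon: merge 3 vertices and 3 edges, delete both glued faces → V=13, E=33, F=22.
Check: V − E + F = 13 − 33 + 22 = 2.

33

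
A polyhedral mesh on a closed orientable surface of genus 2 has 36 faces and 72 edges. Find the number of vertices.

34

For a closed orientable surface of genus 2, χ = 2 − 2·2 = -2.
V = -2 + E − F = -2 + 72 − 36 = 34.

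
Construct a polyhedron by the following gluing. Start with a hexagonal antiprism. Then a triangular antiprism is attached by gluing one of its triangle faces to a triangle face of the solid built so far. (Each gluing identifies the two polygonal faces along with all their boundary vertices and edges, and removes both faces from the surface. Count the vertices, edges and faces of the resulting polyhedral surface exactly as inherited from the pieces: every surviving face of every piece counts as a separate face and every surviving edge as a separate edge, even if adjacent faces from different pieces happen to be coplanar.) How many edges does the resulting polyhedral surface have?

33

A hexagonal antiprism: V=12, E=24, F=14.
Attach a triangular antiprism (V=6, E=12, F=8) along a 3-gon: merge 3 vertices and 3 edges, delete both glued faces → V=15, E=33, F=20.
Check: V − E + F = 15 − 33 + 20 = 2.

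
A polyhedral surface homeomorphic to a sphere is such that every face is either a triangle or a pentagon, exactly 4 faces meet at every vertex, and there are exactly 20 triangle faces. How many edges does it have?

Let x be the number of pentagons; then F = 20 + x.
Edge–face incidences: 2E = 3·20 + 5·x = 60 + 5x.
Every vertex has degree 4, so 4V = 2E.
Euler: V − E + F = 2 ⇒ (2E)/4 − E + (20 + x) = 2.
Multiply by 8: 2·(2E) − 4·(2E) + 8·(20 + x) = 16, i.e. 160 + 8x − 2·(60 + 5x) = 16.
Collecting terms: −2x + 40 = 16, so −2x = −24, so x = 12.
Then 2E = 60 + 5·12 = 120, so E = 60, V = 2E/4 = 30, F = 20 + 12 = 32.

60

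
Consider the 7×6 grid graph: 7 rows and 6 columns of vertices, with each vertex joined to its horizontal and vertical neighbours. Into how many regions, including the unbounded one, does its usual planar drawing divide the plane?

The grid has V = 7·6 = 42 vertices and E = 7·5 + 6·6 = 71 edges.
F = 2 − V + E = 2 − 42 + 71 = 31.

31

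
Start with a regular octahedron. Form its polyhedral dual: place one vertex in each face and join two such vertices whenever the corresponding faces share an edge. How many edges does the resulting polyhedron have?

The base solid has V = 6, E = 12, F = 8.
The dual swaps V and F and preserves E: V′ = F = 8, E′ = E = 12, F′ = V = 6.

12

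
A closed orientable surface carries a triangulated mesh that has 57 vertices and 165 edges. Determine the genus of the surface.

0

Every face is a triangle and each edge borders two faces, so 3F = 2·165, giving F = 110.
χ = V − E + F = 57 − 165 + 110 = 2.
For a closed orientable surface χ = 2 − 2g, so g = (2 − (2))/2 = 0.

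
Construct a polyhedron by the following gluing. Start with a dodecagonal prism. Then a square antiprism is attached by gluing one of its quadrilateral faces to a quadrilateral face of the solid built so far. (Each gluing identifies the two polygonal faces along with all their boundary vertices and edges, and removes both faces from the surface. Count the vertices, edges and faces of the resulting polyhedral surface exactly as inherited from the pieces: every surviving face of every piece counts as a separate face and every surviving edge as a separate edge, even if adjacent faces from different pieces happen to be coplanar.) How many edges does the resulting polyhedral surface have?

48

A dodecagonal prism: V=24, E=36, F=14.
Attach a square antiprism (V=8, E=16, F=10) along a 4-gon: merge 4 vertices and 4 edges, delete both glued faces → V=28, E=48, F=22.
Check: V − E + F = 28 − 48 + 22 = 2.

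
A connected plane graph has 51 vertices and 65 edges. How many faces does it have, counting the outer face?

Euler's formula for a connected plane graph: V − E + F = 2, so F = 2 − 51 + 65 = 16.

16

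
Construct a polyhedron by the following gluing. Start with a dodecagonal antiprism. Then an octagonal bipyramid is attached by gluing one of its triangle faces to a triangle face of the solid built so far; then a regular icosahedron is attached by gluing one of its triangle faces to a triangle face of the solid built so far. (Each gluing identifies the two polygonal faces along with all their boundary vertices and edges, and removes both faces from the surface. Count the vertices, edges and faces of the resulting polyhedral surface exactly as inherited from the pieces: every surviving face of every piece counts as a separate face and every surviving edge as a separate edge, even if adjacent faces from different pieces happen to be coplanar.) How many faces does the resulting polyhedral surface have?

58

A dodecagonal antiprism: V=24, E=48, F=26.
Attach an octagonal bipyramid (V=10, E=24, F=16) along a 3-gon: merge 3 vertices and 3 edges, delete both glued faces → V=31, E=69, F=40.
Attach a regular icosahedron (V=12, E=30, F=20) along a 3-gon: merge 3 vertices and 3 edges, delete both glued faces → V=40, E=96, F=58.
Check: V − E + F = 40 − 96 + 58 = 2.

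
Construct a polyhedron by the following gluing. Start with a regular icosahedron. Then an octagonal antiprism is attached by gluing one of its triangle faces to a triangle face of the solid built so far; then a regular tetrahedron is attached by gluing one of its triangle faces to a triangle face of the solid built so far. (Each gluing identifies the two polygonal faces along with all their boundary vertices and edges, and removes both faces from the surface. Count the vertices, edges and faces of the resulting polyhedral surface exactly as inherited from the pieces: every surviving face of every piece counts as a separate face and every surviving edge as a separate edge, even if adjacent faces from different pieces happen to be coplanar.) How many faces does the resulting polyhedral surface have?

A regular icosahedron: V=12, E=30, F=20.
Attach an octagonal antiprism (V=16, E=32, F=18) along a 3-gon: merge 3 vertices and 3 edges, delete both glued faces → V=25, E=59, F=36.
Attach a regular tetrahedron (V=4, E=6, F=4) along a 3-gon: merge 3 vertices and 3 edges, delete both glued faces → V=26, E=62, F=38.
Check: V − E + F = 26 − 62 + 38 = 2.

38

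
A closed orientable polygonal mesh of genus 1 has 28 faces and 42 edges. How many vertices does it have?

For a closed orientable surface of genus 1, χ = 2 − 2·1 = 0.
V = 0 + E − F = 0 + 42 − 28 = 14.

14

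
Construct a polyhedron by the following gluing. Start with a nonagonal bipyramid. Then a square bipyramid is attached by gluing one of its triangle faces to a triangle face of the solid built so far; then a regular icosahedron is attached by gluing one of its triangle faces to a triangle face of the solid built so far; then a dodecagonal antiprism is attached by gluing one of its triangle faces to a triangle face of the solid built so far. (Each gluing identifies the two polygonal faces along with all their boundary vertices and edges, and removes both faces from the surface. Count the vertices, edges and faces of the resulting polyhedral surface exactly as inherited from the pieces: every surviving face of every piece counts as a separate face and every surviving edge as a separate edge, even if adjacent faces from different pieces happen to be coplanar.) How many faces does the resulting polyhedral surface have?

66

A nonagonal bipyramid: V=11, E=27, F=18.
Attach a square bipyramid (V=6, E=12, F=8) along a 3-gon: merge 3 vertices and 3 edges, delete both glued faces → V=14, E=36, F=24.
Attach a regular icosahedron (V=12, E=30, F=20) along a 3-gon: merge 3 vertices and 3 edges, delete both glued faces → V=23, E=63, F=42.
Attach a dodecagonal antiprism (V=24, E=48, F=26) along a 3-gon: merge 3 vertices and 3 edges, delete both glued faces → V=44, E=108, F=66.
Check: V − E + F = 44 − 108 + 66 = 2.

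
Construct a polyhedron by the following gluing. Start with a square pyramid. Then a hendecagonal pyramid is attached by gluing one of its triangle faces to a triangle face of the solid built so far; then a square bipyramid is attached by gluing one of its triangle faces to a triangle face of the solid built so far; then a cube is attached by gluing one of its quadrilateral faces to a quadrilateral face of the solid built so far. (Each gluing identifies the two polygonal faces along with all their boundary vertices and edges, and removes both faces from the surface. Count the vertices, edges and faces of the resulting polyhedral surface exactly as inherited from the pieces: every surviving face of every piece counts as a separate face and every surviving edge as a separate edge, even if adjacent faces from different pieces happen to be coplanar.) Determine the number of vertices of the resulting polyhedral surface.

21

A square pyramid: V=5, E=8, F=5.
Attach a hendecagonal pyramid (V=12, E=22, F=12) along a 3-gon: merge 3 vertices and 3 edges, delete both glued faces → V=14, E=27, F=15.
Attach a square bipyramid (V=6, E=12, F=8) along a 3-gon: merge 3 vertices and 3 edges, delete both glued faces → V=17, E=36, F=21.
Attach a cube (V=8, E=12, F=6) along a 4-gon: merge 4 vertices and 4 edges, delete both glued faces → V=21, E=44, F=25.
Check: V − E + F = 21 − 44 + 25 = 2.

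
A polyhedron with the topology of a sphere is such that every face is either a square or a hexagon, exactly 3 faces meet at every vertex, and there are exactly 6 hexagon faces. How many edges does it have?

Let x be the number of squares; then F = 6 + x.
Edge–face incidences: 2E = 6·6 + 4·x = 36 + 4x.
Every vertex has degree 3, so 3V = 2E.
Euler: V − E + F = 2 ⇒ (2E)/3 − E + (6 + x) = 2.
Multiply by 6: 2·(2E) − 3·(2E) + 6·(6 + x) = 12, i.e. 36 + 6x − (36 + 4x) = 12.
Collecting terms: 2x = 12, so x = 6.
Then 2E = 36 + 4·6 = 60, so E = 30, V = 2E/3 = 20, F = 6 + 6 = 12.

30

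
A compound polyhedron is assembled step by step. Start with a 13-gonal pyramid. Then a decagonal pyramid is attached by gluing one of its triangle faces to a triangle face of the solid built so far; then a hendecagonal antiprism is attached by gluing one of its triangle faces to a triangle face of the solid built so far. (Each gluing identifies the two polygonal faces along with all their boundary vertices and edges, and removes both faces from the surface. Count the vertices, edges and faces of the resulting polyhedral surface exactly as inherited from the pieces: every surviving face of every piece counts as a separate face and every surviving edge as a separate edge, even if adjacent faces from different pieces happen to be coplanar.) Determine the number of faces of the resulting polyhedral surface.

A 13-gonal pyramid: V=14, E=26, F=14.
Attach a decagonal pyramid (V=11, E=20, F=11) along a 3-gon: merge 3 vertices and 3 edges, delete both glued faces → V=22, E=43, F=23.
Attach a hendecagonal antiprism (V=22, E=44, F=24) along a 3-gon: merge 3 vertices and 3 edges, delete both glued faces → V=41, E=84, F=45.
Check: V − E + F = 41 − 84 + 45 = 2.

45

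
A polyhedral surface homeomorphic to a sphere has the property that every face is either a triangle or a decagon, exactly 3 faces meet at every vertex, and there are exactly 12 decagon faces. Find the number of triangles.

20

Let x be the number of triangles; then F = 12 + x.
Edge–face incidences: 2E = 10·12 + 3·x = 120 + 3x.
Every vertex has degree 3, so 3V = 2E.
Euler: V − E + F = 2 ⇒ (2E)/3 − E + (12 + x) = 2.
Multiply by 6: 2·(2E) − 3·(2E) + 6·(12 + x) = 12, i.e. 72 + 6x − (120 + 3x) = 12.
Collecting terms: 3x − 48 = 12, so 3x = 60, so x = 20.
Then 2E = 120 + 3·20 = 180, so E = 90, V = 2E/3 = 60, F = 12 + 20 = 32.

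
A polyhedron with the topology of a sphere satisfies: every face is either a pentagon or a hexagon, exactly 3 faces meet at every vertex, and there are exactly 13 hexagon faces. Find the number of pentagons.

Let x be the number of pentagons; then F = 13 + x.
Edge–face incidences: 2E = 6·13 + 5·x = 78 + 5x.
Every vertex has degree 3, so 3V = 2E.
Euler: V − E + F = 2 ⇒ (2E)/3 − E + (13 + x) = 2.
Multiply by 6: 2·(2E) − 3·(2E) + 6·(13 + x) = 12, i.e. 78 + 6x − (78 + 5x) = 12.
Collecting terms: x = 12.
Then 2E = 78 + 5·12 = 138, so E = 69, V = 2E/3 = 46, F = 13 + 12 = 25.

12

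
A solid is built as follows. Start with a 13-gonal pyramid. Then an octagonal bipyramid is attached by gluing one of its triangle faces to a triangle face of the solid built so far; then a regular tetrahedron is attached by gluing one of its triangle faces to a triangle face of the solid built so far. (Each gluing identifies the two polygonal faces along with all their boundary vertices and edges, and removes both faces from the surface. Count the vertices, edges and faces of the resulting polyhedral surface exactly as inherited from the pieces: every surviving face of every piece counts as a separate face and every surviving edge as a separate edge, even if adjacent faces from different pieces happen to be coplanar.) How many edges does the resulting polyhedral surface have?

50

A 13-gonal pyramid: V=14, E=26, F=14.
Attach an octagonal bipyramid (V=10, E=24, F=16) along a 3-gon: merge 3 vertices and 3 edges, delete both glued faces → V=21, E=47, F=28.
Attach a regular tetrahedron (V=4, E=6, F=4) along a 3-gon: merge 3 vertices and 3 edges, delete both glued faces → V=22, E=50, F=30.
Check: V − E + F = 22 − 50 + 30 = 2.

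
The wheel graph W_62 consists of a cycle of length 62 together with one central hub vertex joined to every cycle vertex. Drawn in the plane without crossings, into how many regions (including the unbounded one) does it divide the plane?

63

W_62 has V = 62 + 1 = 63 vertices and E = 2·62 = 124 edges.
By Euler's formula F = 2 − V + E = 2 − 63 + 124 = 63.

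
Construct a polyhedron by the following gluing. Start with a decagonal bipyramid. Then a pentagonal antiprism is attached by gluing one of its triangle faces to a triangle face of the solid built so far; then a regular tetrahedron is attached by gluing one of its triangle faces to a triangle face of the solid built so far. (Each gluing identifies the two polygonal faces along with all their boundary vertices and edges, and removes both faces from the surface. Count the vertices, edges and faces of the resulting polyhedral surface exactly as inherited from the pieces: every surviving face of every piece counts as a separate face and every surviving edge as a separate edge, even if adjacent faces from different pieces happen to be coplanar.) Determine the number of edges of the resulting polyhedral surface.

A decagonal bipyramid: V=12, E=30, F=20.
Attach a pentagonal antiprism (V=10, E=20, F=12) along a 3-gon: merge 3 vertices and 3 edges, delete both glued faces → V=19, E=47, F=30.
Attach a regular tetrahedron (V=4, E=6, F=4) along a 3-gon: merge 3 vertices and 3 edges, delete both glued faces → V=20, E=50, F=32.
Check: V − E + F = 20 − 50 + 32 = 2.

50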